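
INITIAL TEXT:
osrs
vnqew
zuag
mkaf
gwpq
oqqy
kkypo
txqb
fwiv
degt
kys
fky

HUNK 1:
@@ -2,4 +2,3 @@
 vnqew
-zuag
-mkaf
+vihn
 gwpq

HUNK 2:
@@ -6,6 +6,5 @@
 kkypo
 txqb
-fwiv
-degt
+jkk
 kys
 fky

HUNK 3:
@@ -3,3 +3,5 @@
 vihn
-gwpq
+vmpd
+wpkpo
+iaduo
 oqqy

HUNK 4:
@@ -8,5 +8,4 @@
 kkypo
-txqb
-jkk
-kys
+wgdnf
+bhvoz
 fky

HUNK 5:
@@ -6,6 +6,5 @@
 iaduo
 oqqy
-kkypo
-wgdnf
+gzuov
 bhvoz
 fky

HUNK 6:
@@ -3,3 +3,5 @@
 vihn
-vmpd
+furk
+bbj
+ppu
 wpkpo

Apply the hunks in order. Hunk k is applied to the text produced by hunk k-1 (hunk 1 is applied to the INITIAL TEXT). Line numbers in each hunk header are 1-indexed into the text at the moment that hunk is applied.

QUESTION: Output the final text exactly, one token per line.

Answer: osrs
vnqew
vihn
furk
bbj
ppu
wpkpo
iaduo
oqqy
gzuov
bhvoz
fky

Derivation:
Hunk 1: at line 2 remove [zuag,mkaf] add [vihn] -> 11 lines: osrs vnqew vihn gwpq oqqy kkypo txqb fwiv degt kys fky
Hunk 2: at line 6 remove [fwiv,degt] add [jkk] -> 10 lines: osrs vnqew vihn gwpq oqqy kkypo txqb jkk kys fky
Hunk 3: at line 3 remove [gwpq] add [vmpd,wpkpo,iaduo] -> 12 lines: osrs vnqew vihn vmpd wpkpo iaduo oqqy kkypo txqb jkk kys fky
Hunk 4: at line 8 remove [txqb,jkk,kys] add [wgdnf,bhvoz] -> 11 lines: osrs vnqew vihn vmpd wpkpo iaduo oqqy kkypo wgdnf bhvoz fky
Hunk 5: at line 6 remove [kkypo,wgdnf] add [gzuov] -> 10 lines: osrs vnqew vihn vmpd wpkpo iaduo oqqy gzuov bhvoz fky
Hunk 6: at line 3 remove [vmpd] add [furk,bbj,ppu] -> 12 lines: osrs vnqew vihn furk bbj ppu wpkpo iaduo oqqy gzuov bhvoz fky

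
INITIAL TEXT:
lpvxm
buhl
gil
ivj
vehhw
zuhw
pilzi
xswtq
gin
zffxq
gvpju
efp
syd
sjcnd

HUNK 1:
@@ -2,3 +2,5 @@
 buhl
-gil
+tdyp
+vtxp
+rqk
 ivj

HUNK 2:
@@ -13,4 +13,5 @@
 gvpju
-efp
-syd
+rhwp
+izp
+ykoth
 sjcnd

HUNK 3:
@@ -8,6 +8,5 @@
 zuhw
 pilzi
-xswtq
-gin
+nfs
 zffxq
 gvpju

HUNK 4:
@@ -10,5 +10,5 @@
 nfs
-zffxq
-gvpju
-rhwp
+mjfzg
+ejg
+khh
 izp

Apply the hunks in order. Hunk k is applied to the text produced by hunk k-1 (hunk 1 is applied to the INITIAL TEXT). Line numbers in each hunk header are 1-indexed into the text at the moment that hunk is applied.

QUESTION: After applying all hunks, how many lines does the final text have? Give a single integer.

Answer: 16

Derivation:
Hunk 1: at line 2 remove [gil] add [tdyp,vtxp,rqk] -> 16 lines: lpvxm buhl tdyp vtxp rqk ivj vehhw zuhw pilzi xswtq gin zffxq gvpju efp syd sjcnd
Hunk 2: at line 13 remove [efp,syd] add [rhwp,izp,ykoth] -> 17 lines: lpvxm buhl tdyp vtxp rqk ivj vehhw zuhw pilzi xswtq gin zffxq gvpju rhwp izp ykoth sjcnd
Hunk 3: at line 8 remove [xswtq,gin] add [nfs] -> 16 lines: lpvxm buhl tdyp vtxp rqk ivj vehhw zuhw pilzi nfs zffxq gvpju rhwp izp ykoth sjcnd
Hunk 4: at line 10 remove [zffxq,gvpju,rhwp] add [mjfzg,ejg,khh] -> 16 lines: lpvxm buhl tdyp vtxp rqk ivj vehhw zuhw pilzi nfs mjfzg ejg khh izp ykoth sjcnd
Final line count: 16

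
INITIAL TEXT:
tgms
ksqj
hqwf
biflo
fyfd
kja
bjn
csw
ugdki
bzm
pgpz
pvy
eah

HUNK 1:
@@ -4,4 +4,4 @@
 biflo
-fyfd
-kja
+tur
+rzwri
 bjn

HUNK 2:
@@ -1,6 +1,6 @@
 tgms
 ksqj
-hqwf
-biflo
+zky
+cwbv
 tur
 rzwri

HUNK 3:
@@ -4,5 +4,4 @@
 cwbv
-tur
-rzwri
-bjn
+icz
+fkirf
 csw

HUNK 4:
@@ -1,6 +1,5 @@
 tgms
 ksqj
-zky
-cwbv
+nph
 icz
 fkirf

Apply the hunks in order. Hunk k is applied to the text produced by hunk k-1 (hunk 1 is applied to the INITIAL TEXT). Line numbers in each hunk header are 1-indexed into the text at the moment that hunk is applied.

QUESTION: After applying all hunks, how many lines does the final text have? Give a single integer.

Hunk 1: at line 4 remove [fyfd,kja] add [tur,rzwri] -> 13 lines: tgms ksqj hqwf biflo tur rzwri bjn csw ugdki bzm pgpz pvy eah
Hunk 2: at line 1 remove [hqwf,biflo] add [zky,cwbv] -> 13 lines: tgms ksqj zky cwbv tur rzwri bjn csw ugdki bzm pgpz pvy eah
Hunk 3: at line 4 remove [tur,rzwri,bjn] add [icz,fkirf] -> 12 lines: tgms ksqj zky cwbv icz fkirf csw ugdki bzm pgpz pvy eah
Hunk 4: at line 1 remove [zky,cwbv] add [nph] -> 11 lines: tgms ksqj nph icz fkirf csw ugdki bzm pgpz pvy eah
Final line count: 11

Answer: 11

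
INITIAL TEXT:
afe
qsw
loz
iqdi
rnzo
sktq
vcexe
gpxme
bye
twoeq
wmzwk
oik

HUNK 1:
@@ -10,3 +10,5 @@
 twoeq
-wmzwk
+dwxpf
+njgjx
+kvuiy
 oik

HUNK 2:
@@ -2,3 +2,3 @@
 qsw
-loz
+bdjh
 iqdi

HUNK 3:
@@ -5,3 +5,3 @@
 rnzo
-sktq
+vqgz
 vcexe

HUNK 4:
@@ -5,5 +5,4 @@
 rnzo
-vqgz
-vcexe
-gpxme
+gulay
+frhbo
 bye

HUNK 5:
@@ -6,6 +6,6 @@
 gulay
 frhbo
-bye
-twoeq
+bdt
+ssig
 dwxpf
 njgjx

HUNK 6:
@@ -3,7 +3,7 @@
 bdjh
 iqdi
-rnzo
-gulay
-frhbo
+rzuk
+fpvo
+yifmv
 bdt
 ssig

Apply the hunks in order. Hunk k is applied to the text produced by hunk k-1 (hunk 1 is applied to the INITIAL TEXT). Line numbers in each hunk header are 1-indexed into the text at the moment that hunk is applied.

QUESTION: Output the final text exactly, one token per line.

Answer: afe
qsw
bdjh
iqdi
rzuk
fpvo
yifmv
bdt
ssig
dwxpf
njgjx
kvuiy
oik

Derivation:
Hunk 1: at line 10 remove [wmzwk] add [dwxpf,njgjx,kvuiy] -> 14 lines: afe qsw loz iqdi rnzo sktq vcexe gpxme bye twoeq dwxpf njgjx kvuiy oik
Hunk 2: at line 2 remove [loz] add [bdjh] -> 14 lines: afe qsw bdjh iqdi rnzo sktq vcexe gpxme bye twoeq dwxpf njgjx kvuiy oik
Hunk 3: at line 5 remove [sktq] add [vqgz] -> 14 lines: afe qsw bdjh iqdi rnzo vqgz vcexe gpxme bye twoeq dwxpf njgjx kvuiy oik
Hunk 4: at line 5 remove [vqgz,vcexe,gpxme] add [gulay,frhbo] -> 13 lines: afe qsw bdjh iqdi rnzo gulay frhbo bye twoeq dwxpf njgjx kvuiy oik
Hunk 5: at line 6 remove [bye,twoeq] add [bdt,ssig] -> 13 lines: afe qsw bdjh iqdi rnzo gulay frhbo bdt ssig dwxpf njgjx kvuiy oik
Hunk 6: at line 3 remove [rnzo,gulay,frhbo] add [rzuk,fpvo,yifmv] -> 13 lines: afe qsw bdjh iqdi rzuk fpvo yifmv bdt ssig dwxpf njgjx kvuiy oik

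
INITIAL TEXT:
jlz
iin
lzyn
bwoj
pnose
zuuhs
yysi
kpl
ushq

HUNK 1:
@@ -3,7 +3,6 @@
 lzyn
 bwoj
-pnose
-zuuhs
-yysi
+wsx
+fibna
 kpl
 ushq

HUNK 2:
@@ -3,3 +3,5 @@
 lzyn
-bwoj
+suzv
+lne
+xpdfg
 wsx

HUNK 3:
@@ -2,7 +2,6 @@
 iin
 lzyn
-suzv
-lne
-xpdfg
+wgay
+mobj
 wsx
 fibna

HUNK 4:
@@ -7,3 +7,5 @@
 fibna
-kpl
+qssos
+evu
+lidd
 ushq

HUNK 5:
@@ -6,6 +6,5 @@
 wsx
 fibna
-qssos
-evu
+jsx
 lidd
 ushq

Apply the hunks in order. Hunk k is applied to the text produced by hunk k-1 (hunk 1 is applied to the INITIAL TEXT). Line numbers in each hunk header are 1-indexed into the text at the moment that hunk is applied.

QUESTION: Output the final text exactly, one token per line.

Hunk 1: at line 3 remove [pnose,zuuhs,yysi] add [wsx,fibna] -> 8 lines: jlz iin lzyn bwoj wsx fibna kpl ushq
Hunk 2: at line 3 remove [bwoj] add [suzv,lne,xpdfg] -> 10 lines: jlz iin lzyn suzv lne xpdfg wsx fibna kpl ushq
Hunk 3: at line 2 remove [suzv,lne,xpdfg] add [wgay,mobj] -> 9 lines: jlz iin lzyn wgay mobj wsx fibna kpl ushq
Hunk 4: at line 7 remove [kpl] add [qssos,evu,lidd] -> 11 lines: jlz iin lzyn wgay mobj wsx fibna qssos evu lidd ushq
Hunk 5: at line 6 remove [qssos,evu] add [jsx] -> 10 lines: jlz iin lzyn wgay mobj wsx fibna jsx lidd ushq

Answer: jlz
iin
lzyn
wgay
mobj
wsx
fibna
jsx
lidd
ushq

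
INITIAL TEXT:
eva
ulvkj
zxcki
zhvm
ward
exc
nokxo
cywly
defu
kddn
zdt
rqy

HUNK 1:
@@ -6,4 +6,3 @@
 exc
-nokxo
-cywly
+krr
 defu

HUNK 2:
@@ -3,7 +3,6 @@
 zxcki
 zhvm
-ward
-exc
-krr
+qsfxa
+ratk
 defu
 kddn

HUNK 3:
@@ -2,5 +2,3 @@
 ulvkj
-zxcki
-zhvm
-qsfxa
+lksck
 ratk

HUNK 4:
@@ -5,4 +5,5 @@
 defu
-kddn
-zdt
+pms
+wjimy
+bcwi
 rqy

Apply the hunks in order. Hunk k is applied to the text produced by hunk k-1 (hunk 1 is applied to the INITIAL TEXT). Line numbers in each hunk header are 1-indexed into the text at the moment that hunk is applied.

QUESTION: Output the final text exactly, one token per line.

Hunk 1: at line 6 remove [nokxo,cywly] add [krr] -> 11 lines: eva ulvkj zxcki zhvm ward exc krr defu kddn zdt rqy
Hunk 2: at line 3 remove [ward,exc,krr] add [qsfxa,ratk] -> 10 lines: eva ulvkj zxcki zhvm qsfxa ratk defu kddn zdt rqy
Hunk 3: at line 2 remove [zxcki,zhvm,qsfxa] add [lksck] -> 8 lines: eva ulvkj lksck ratk defu kddn zdt rqy
Hunk 4: at line 5 remove [kddn,zdt] add [pms,wjimy,bcwi] -> 9 lines: eva ulvkj lksck ratk defu pms wjimy bcwi rqy

Answer: eva
ulvkj
lksck
ratk
defu
pms
wjimy
bcwi
rqy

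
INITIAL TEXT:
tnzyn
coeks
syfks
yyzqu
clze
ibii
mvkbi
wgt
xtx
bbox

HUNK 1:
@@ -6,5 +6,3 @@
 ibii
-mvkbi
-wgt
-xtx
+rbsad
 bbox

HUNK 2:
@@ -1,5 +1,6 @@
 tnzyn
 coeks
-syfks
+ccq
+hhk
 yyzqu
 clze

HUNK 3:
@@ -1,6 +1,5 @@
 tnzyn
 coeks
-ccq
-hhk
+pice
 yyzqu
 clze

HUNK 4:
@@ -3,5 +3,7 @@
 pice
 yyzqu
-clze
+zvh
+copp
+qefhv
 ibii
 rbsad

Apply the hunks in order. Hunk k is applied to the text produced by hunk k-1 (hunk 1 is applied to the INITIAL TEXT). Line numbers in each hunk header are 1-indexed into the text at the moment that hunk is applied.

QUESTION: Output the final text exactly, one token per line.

Hunk 1: at line 6 remove [mvkbi,wgt,xtx] add [rbsad] -> 8 lines: tnzyn coeks syfks yyzqu clze ibii rbsad bbox
Hunk 2: at line 1 remove [syfks] add [ccq,hhk] -> 9 lines: tnzyn coeks ccq hhk yyzqu clze ibii rbsad bbox
Hunk 3: at line 1 remove [ccq,hhk] add [pice] -> 8 lines: tnzyn coeks pice yyzqu clze ibii rbsad bbox
Hunk 4: at line 3 remove [clze] add [zvh,copp,qefhv] -> 10 lines: tnzyn coeks pice yyzqu zvh copp qefhv ibii rbsad bbox

Answer: tnzyn
coeks
pice
yyzqu
zvh
copp
qefhv
ibii
rbsad
bbox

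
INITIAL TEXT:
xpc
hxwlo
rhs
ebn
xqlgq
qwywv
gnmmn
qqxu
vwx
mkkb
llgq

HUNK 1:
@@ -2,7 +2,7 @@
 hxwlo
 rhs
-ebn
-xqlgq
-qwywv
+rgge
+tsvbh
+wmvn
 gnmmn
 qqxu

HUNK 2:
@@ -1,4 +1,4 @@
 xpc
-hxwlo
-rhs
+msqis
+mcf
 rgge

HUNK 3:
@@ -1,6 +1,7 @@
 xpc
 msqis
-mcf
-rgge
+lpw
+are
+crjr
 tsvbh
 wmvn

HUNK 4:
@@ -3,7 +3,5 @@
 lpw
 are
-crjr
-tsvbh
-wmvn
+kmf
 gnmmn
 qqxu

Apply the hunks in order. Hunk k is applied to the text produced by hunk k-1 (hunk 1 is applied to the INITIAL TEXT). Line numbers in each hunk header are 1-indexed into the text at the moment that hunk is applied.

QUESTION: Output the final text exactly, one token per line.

Answer: xpc
msqis
lpw
are
kmf
gnmmn
qqxu
vwx
mkkb
llgq

Derivation:
Hunk 1: at line 2 remove [ebn,xqlgq,qwywv] add [rgge,tsvbh,wmvn] -> 11 lines: xpc hxwlo rhs rgge tsvbh wmvn gnmmn qqxu vwx mkkb llgq
Hunk 2: at line 1 remove [hxwlo,rhs] add [msqis,mcf] -> 11 lines: xpc msqis mcf rgge tsvbh wmvn gnmmn qqxu vwx mkkb llgq
Hunk 3: at line 1 remove [mcf,rgge] add [lpw,are,crjr] -> 12 lines: xpc msqis lpw are crjr tsvbh wmvn gnmmn qqxu vwx mkkb llgq
Hunk 4: at line 3 remove [crjr,tsvbh,wmvn] add [kmf] -> 10 lines: xpc msqis lpw are kmf gnmmn qqxu vwx mkkb llgq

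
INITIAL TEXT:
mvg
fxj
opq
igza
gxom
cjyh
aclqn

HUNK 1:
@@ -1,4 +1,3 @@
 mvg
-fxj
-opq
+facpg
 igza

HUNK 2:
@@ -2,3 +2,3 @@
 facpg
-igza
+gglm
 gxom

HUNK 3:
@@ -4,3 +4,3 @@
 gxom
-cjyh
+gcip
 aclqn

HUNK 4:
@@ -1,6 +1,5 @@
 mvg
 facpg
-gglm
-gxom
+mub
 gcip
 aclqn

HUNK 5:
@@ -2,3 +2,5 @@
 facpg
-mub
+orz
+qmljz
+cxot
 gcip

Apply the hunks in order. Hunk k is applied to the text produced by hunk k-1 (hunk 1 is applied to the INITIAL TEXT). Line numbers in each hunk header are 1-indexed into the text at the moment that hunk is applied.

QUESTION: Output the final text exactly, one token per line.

Hunk 1: at line 1 remove [fxj,opq] add [facpg] -> 6 lines: mvg facpg igza gxom cjyh aclqn
Hunk 2: at line 2 remove [igza] add [gglm] -> 6 lines: mvg facpg gglm gxom cjyh aclqn
Hunk 3: at line 4 remove [cjyh] add [gcip] -> 6 lines: mvg facpg gglm gxom gcip aclqn
Hunk 4: at line 1 remove [gglm,gxom] add [mub] -> 5 lines: mvg facpg mub gcip aclqn
Hunk 5: at line 2 remove [mub] add [orz,qmljz,cxot] -> 7 lines: mvg facpg orz qmljz cxot gcip aclqn

Answer: mvg
facpg
orz
qmljz
cxot
gcip
aclqn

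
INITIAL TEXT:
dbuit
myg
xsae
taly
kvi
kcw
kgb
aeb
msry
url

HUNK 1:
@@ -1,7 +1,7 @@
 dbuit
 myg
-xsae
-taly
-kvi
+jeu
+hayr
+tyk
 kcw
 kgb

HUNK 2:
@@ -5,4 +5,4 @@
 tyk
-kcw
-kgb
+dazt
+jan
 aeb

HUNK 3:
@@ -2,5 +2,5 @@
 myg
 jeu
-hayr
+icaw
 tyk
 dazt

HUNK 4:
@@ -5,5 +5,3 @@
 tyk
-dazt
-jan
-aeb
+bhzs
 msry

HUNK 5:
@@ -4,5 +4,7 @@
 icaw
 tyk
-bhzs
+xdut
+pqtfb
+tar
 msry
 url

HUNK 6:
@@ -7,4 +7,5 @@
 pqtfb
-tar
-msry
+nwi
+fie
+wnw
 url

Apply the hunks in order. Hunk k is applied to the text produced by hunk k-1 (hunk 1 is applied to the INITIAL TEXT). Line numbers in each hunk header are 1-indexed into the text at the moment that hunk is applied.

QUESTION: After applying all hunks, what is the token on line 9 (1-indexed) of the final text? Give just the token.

Hunk 1: at line 1 remove [xsae,taly,kvi] add [jeu,hayr,tyk] -> 10 lines: dbuit myg jeu hayr tyk kcw kgb aeb msry url
Hunk 2: at line 5 remove [kcw,kgb] add [dazt,jan] -> 10 lines: dbuit myg jeu hayr tyk dazt jan aeb msry url
Hunk 3: at line 2 remove [hayr] add [icaw] -> 10 lines: dbuit myg jeu icaw tyk dazt jan aeb msry url
Hunk 4: at line 5 remove [dazt,jan,aeb] add [bhzs] -> 8 lines: dbuit myg jeu icaw tyk bhzs msry url
Hunk 5: at line 4 remove [bhzs] add [xdut,pqtfb,tar] -> 10 lines: dbuit myg jeu icaw tyk xdut pqtfb tar msry url
Hunk 6: at line 7 remove [tar,msry] add [nwi,fie,wnw] -> 11 lines: dbuit myg jeu icaw tyk xdut pqtfb nwi fie wnw url
Final line 9: fie

Answer: fie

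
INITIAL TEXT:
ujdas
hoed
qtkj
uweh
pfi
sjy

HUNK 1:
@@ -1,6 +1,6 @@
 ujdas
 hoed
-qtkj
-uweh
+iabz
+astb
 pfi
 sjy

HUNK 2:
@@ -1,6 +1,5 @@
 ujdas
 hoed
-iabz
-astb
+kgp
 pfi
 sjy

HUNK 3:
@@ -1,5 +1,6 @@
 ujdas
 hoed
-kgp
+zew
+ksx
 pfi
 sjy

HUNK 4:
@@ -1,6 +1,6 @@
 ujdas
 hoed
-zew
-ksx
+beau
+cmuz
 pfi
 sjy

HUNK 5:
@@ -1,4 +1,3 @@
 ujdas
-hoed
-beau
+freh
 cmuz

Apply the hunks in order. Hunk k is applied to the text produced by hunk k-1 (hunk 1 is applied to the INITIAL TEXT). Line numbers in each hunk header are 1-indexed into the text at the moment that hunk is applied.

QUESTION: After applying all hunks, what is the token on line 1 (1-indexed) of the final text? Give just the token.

Hunk 1: at line 1 remove [qtkj,uweh] add [iabz,astb] -> 6 lines: ujdas hoed iabz astb pfi sjy
Hunk 2: at line 1 remove [iabz,astb] add [kgp] -> 5 lines: ujdas hoed kgp pfi sjy
Hunk 3: at line 1 remove [kgp] add [zew,ksx] -> 6 lines: ujdas hoed zew ksx pfi sjy
Hunk 4: at line 1 remove [zew,ksx] add [beau,cmuz] -> 6 lines: ujdas hoed beau cmuz pfi sjy
Hunk 5: at line 1 remove [hoed,beau] add [freh] -> 5 lines: ujdas freh cmuz pfi sjy
Final line 1: ujdas

Answer: ujdas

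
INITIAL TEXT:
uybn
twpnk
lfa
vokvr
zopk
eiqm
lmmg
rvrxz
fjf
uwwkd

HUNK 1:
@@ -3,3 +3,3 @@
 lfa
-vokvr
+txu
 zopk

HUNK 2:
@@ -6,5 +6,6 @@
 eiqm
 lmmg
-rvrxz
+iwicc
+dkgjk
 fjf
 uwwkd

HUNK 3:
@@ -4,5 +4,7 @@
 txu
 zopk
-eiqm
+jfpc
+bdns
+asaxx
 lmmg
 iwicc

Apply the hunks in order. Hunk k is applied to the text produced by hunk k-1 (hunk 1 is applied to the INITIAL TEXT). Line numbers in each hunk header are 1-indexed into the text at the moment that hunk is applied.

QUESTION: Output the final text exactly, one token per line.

Hunk 1: at line 3 remove [vokvr] add [txu] -> 10 lines: uybn twpnk lfa txu zopk eiqm lmmg rvrxz fjf uwwkd
Hunk 2: at line 6 remove [rvrxz] add [iwicc,dkgjk] -> 11 lines: uybn twpnk lfa txu zopk eiqm lmmg iwicc dkgjk fjf uwwkd
Hunk 3: at line 4 remove [eiqm] add [jfpc,bdns,asaxx] -> 13 lines: uybn twpnk lfa txu zopk jfpc bdns asaxx lmmg iwicc dkgjk fjf uwwkd

Answer: uybn
twpnk
lfa
txu
zopk
jfpc
bdns
asaxx
lmmg
iwicc
dkgjk
fjf
uwwkd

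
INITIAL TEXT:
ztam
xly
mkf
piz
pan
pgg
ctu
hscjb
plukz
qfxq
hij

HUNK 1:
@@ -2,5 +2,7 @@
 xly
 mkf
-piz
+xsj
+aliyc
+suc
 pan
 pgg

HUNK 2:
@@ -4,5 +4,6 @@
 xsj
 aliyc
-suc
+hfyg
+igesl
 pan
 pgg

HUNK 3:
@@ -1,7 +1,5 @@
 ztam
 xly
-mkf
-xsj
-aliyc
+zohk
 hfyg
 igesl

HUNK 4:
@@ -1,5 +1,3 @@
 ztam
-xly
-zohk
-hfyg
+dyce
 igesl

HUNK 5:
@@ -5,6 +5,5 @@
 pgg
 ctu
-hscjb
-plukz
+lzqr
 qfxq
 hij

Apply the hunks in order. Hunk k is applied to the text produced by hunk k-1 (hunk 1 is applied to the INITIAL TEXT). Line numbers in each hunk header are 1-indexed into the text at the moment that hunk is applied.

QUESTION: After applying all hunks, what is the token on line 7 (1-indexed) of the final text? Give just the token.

Hunk 1: at line 2 remove [piz] add [xsj,aliyc,suc] -> 13 lines: ztam xly mkf xsj aliyc suc pan pgg ctu hscjb plukz qfxq hij
Hunk 2: at line 4 remove [suc] add [hfyg,igesl] -> 14 lines: ztam xly mkf xsj aliyc hfyg igesl pan pgg ctu hscjb plukz qfxq hij
Hunk 3: at line 1 remove [mkf,xsj,aliyc] add [zohk] -> 12 lines: ztam xly zohk hfyg igesl pan pgg ctu hscjb plukz qfxq hij
Hunk 4: at line 1 remove [xly,zohk,hfyg] add [dyce] -> 10 lines: ztam dyce igesl pan pgg ctu hscjb plukz qfxq hij
Hunk 5: at line 5 remove [hscjb,plukz] add [lzqr] -> 9 lines: ztam dyce igesl pan pgg ctu lzqr qfxq hij
Final line 7: lzqr

Answer: lzqr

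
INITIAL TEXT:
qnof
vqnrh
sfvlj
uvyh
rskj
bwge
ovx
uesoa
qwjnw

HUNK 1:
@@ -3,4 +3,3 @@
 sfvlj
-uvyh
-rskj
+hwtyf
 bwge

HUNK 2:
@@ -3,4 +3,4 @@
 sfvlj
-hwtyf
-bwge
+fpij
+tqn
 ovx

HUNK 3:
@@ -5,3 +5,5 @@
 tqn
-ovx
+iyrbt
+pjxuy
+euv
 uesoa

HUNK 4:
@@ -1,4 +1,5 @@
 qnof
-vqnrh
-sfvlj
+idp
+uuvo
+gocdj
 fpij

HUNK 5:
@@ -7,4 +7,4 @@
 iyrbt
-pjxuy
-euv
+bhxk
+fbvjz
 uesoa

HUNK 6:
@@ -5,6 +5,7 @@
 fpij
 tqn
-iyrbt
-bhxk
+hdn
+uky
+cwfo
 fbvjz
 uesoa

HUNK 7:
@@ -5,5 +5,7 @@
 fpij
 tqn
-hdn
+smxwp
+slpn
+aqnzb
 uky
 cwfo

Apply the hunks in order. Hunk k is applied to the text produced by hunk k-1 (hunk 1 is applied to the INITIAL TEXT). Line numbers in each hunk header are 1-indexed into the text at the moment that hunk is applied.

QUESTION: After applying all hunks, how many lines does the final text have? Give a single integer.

Hunk 1: at line 3 remove [uvyh,rskj] add [hwtyf] -> 8 lines: qnof vqnrh sfvlj hwtyf bwge ovx uesoa qwjnw
Hunk 2: at line 3 remove [hwtyf,bwge] add [fpij,tqn] -> 8 lines: qnof vqnrh sfvlj fpij tqn ovx uesoa qwjnw
Hunk 3: at line 5 remove [ovx] add [iyrbt,pjxuy,euv] -> 10 lines: qnof vqnrh sfvlj fpij tqn iyrbt pjxuy euv uesoa qwjnw
Hunk 4: at line 1 remove [vqnrh,sfvlj] add [idp,uuvo,gocdj] -> 11 lines: qnof idp uuvo gocdj fpij tqn iyrbt pjxuy euv uesoa qwjnw
Hunk 5: at line 7 remove [pjxuy,euv] add [bhxk,fbvjz] -> 11 lines: qnof idp uuvo gocdj fpij tqn iyrbt bhxk fbvjz uesoa qwjnw
Hunk 6: at line 5 remove [iyrbt,bhxk] add [hdn,uky,cwfo] -> 12 lines: qnof idp uuvo gocdj fpij tqn hdn uky cwfo fbvjz uesoa qwjnw
Hunk 7: at line 5 remove [hdn] add [smxwp,slpn,aqnzb] -> 14 lines: qnof idp uuvo gocdj fpij tqn smxwp slpn aqnzb uky cwfo fbvjz uesoa qwjnw
Final line count: 14

Answer: 14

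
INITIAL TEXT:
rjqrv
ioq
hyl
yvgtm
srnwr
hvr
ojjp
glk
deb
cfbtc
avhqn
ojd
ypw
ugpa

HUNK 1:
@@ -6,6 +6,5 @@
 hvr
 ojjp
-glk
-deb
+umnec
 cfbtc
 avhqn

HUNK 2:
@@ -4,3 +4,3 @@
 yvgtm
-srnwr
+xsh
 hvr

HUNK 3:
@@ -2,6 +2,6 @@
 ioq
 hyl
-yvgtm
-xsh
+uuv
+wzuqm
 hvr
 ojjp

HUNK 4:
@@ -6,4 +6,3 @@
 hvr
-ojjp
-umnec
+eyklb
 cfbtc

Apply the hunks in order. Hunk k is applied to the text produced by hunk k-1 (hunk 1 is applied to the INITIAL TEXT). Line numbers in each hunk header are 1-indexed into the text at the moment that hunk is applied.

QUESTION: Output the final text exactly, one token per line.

Hunk 1: at line 6 remove [glk,deb] add [umnec] -> 13 lines: rjqrv ioq hyl yvgtm srnwr hvr ojjp umnec cfbtc avhqn ojd ypw ugpa
Hunk 2: at line 4 remove [srnwr] add [xsh] -> 13 lines: rjqrv ioq hyl yvgtm xsh hvr ojjp umnec cfbtc avhqn ojd ypw ugpa
Hunk 3: at line 2 remove [yvgtm,xsh] add [uuv,wzuqm] -> 13 lines: rjqrv ioq hyl uuv wzuqm hvr ojjp umnec cfbtc avhqn ojd ypw ugpa
Hunk 4: at line 6 remove [ojjp,umnec] add [eyklb] -> 12 lines: rjqrv ioq hyl uuv wzuqm hvr eyklb cfbtc avhqn ojd ypw ugpa

Answer: rjqrv
ioq
hyl
uuv
wzuqm
hvr
eyklb
cfbtc
avhqn
ojd
ypw
ugpa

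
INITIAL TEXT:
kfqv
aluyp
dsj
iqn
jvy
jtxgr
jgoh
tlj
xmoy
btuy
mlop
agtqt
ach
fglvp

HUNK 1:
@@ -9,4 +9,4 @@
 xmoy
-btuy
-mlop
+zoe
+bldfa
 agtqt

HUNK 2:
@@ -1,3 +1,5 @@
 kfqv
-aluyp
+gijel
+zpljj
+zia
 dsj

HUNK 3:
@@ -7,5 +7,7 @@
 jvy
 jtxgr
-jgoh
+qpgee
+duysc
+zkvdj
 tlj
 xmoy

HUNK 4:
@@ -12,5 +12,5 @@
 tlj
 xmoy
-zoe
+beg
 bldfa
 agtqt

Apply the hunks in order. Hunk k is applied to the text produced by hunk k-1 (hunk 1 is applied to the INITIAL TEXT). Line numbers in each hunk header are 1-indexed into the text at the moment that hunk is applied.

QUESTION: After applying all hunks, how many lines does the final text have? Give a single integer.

Answer: 18

Derivation:
Hunk 1: at line 9 remove [btuy,mlop] add [zoe,bldfa] -> 14 lines: kfqv aluyp dsj iqn jvy jtxgr jgoh tlj xmoy zoe bldfa agtqt ach fglvp
Hunk 2: at line 1 remove [aluyp] add [gijel,zpljj,zia] -> 16 lines: kfqv gijel zpljj zia dsj iqn jvy jtxgr jgoh tlj xmoy zoe bldfa agtqt ach fglvp
Hunk 3: at line 7 remove [jgoh] add [qpgee,duysc,zkvdj] -> 18 lines: kfqv gijel zpljj zia dsj iqn jvy jtxgr qpgee duysc zkvdj tlj xmoy zoe bldfa agtqt ach fglvp
Hunk 4: at line 12 remove [zoe] add [beg] -> 18 lines: kfqv gijel zpljj zia dsj iqn jvy jtxgr qpgee duysc zkvdj tlj xmoy beg bldfa agtqt ach fglvp
Final line count: 18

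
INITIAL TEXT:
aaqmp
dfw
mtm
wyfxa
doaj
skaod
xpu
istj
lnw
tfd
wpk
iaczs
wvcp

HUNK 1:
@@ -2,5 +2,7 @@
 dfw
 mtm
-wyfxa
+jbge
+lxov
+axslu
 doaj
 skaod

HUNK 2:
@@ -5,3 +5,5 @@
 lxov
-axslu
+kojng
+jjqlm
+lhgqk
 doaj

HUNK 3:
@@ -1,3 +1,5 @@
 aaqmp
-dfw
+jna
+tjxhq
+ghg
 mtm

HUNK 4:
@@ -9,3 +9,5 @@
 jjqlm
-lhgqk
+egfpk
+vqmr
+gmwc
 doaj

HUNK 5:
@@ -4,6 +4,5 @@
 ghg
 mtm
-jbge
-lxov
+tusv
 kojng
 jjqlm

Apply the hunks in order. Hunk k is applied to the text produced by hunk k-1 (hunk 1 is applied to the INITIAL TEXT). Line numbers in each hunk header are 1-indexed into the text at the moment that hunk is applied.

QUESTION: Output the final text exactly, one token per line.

Hunk 1: at line 2 remove [wyfxa] add [jbge,lxov,axslu] -> 15 lines: aaqmp dfw mtm jbge lxov axslu doaj skaod xpu istj lnw tfd wpk iaczs wvcp
Hunk 2: at line 5 remove [axslu] add [kojng,jjqlm,lhgqk] -> 17 lines: aaqmp dfw mtm jbge lxov kojng jjqlm lhgqk doaj skaod xpu istj lnw tfd wpk iaczs wvcp
Hunk 3: at line 1 remove [dfw] add [jna,tjxhq,ghg] -> 19 lines: aaqmp jna tjxhq ghg mtm jbge lxov kojng jjqlm lhgqk doaj skaod xpu istj lnw tfd wpk iaczs wvcp
Hunk 4: at line 9 remove [lhgqk] add [egfpk,vqmr,gmwc] -> 21 lines: aaqmp jna tjxhq ghg mtm jbge lxov kojng jjqlm egfpk vqmr gmwc doaj skaod xpu istj lnw tfd wpk iaczs wvcp
Hunk 5: at line 4 remove [jbge,lxov] add [tusv] -> 20 lines: aaqmp jna tjxhq ghg mtm tusv kojng jjqlm egfpk vqmr gmwc doaj skaod xpu istj lnw tfd wpk iaczs wvcp

Answer: aaqmp
jna
tjxhq
ghg
mtm
tusv
kojng
jjqlm
egfpk
vqmr
gmwc
doaj
skaod
xpu
istj
lnw
tfd
wpk
iaczs
wvcp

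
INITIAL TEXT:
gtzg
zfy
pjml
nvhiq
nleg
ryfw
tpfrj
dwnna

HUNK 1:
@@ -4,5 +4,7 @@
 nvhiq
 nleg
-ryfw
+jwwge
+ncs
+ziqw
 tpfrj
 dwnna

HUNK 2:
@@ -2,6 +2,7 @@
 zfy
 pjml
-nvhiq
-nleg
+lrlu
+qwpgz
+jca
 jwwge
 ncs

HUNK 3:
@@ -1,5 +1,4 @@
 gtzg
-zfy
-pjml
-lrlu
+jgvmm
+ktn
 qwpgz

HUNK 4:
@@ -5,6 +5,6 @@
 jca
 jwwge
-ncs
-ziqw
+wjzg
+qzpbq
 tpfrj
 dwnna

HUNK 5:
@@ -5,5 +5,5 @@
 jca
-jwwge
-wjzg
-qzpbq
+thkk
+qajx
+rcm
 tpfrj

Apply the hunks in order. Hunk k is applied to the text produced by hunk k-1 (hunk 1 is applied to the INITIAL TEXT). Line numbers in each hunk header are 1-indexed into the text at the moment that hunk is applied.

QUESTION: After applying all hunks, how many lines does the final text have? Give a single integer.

Answer: 10

Derivation:
Hunk 1: at line 4 remove [ryfw] add [jwwge,ncs,ziqw] -> 10 lines: gtzg zfy pjml nvhiq nleg jwwge ncs ziqw tpfrj dwnna
Hunk 2: at line 2 remove [nvhiq,nleg] add [lrlu,qwpgz,jca] -> 11 lines: gtzg zfy pjml lrlu qwpgz jca jwwge ncs ziqw tpfrj dwnna
Hunk 3: at line 1 remove [zfy,pjml,lrlu] add [jgvmm,ktn] -> 10 lines: gtzg jgvmm ktn qwpgz jca jwwge ncs ziqw tpfrj dwnna
Hunk 4: at line 5 remove [ncs,ziqw] add [wjzg,qzpbq] -> 10 lines: gtzg jgvmm ktn qwpgz jca jwwge wjzg qzpbq tpfrj dwnna
Hunk 5: at line 5 remove [jwwge,wjzg,qzpbq] add [thkk,qajx,rcm] -> 10 lines: gtzg jgvmm ktn qwpgz jca thkk qajx rcm tpfrj dwnna
Final line count: 10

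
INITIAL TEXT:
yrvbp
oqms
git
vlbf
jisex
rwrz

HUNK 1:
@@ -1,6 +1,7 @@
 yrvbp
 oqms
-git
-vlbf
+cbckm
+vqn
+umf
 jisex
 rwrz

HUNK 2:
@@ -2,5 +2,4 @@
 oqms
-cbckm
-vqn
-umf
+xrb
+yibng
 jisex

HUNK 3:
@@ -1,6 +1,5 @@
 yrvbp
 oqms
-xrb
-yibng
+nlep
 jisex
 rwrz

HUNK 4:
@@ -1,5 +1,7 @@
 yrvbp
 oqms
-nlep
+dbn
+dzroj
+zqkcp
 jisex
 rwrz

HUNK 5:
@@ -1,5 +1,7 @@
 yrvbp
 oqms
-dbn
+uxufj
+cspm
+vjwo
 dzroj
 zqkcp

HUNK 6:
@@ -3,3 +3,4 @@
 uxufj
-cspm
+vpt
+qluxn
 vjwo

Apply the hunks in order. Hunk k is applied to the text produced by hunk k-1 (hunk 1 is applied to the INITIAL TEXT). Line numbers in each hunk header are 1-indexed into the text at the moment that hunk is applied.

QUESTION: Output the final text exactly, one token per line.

Answer: yrvbp
oqms
uxufj
vpt
qluxn
vjwo
dzroj
zqkcp
jisex
rwrz

Derivation:
Hunk 1: at line 1 remove [git,vlbf] add [cbckm,vqn,umf] -> 7 lines: yrvbp oqms cbckm vqn umf jisex rwrz
Hunk 2: at line 2 remove [cbckm,vqn,umf] add [xrb,yibng] -> 6 lines: yrvbp oqms xrb yibng jisex rwrz
Hunk 3: at line 1 remove [xrb,yibng] add [nlep] -> 5 lines: yrvbp oqms nlep jisex rwrz
Hunk 4: at line 1 remove [nlep] add [dbn,dzroj,zqkcp] -> 7 lines: yrvbp oqms dbn dzroj zqkcp jisex rwrz
Hunk 5: at line 1 remove [dbn] add [uxufj,cspm,vjwo] -> 9 lines: yrvbp oqms uxufj cspm vjwo dzroj zqkcp jisex rwrz
Hunk 6: at line 3 remove [cspm] add [vpt,qluxn] -> 10 lines: yrvbp oqms uxufj vpt qluxn vjwo dzroj zqkcp jisex rwrz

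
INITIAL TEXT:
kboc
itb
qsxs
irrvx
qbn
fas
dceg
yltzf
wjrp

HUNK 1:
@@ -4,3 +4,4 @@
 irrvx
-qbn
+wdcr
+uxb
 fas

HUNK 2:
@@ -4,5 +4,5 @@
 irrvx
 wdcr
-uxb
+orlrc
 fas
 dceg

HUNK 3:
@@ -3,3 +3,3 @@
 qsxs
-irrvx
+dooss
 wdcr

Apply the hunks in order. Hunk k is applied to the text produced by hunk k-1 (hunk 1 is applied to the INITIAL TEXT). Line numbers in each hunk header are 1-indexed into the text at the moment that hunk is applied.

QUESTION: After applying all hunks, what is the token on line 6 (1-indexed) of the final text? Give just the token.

Answer: orlrc

Derivation:
Hunk 1: at line 4 remove [qbn] add [wdcr,uxb] -> 10 lines: kboc itb qsxs irrvx wdcr uxb fas dceg yltzf wjrp
Hunk 2: at line 4 remove [uxb] add [orlrc] -> 10 lines: kboc itb qsxs irrvx wdcr orlrc fas dceg yltzf wjrp
Hunk 3: at line 3 remove [irrvx] add [dooss] -> 10 lines: kboc itb qsxs dooss wdcr orlrc fas dceg yltzf wjrp
Final line 6: orlrc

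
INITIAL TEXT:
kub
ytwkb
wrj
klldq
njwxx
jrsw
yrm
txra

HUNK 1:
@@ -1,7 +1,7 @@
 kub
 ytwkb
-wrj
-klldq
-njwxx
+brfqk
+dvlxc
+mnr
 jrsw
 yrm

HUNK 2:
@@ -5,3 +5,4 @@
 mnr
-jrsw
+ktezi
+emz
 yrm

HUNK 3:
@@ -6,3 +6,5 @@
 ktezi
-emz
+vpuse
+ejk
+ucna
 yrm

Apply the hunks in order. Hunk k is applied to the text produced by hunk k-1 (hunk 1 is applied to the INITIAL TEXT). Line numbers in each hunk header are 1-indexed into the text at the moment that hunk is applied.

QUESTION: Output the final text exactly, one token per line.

Answer: kub
ytwkb
brfqk
dvlxc
mnr
ktezi
vpuse
ejk
ucna
yrm
txra

Derivation:
Hunk 1: at line 1 remove [wrj,klldq,njwxx] add [brfqk,dvlxc,mnr] -> 8 lines: kub ytwkb brfqk dvlxc mnr jrsw yrm txra
Hunk 2: at line 5 remove [jrsw] add [ktezi,emz] -> 9 lines: kub ytwkb brfqk dvlxc mnr ktezi emz yrm txra
Hunk 3: at line 6 remove [emz] add [vpuse,ejk,ucna] -> 11 lines: kub ytwkb brfqk dvlxc mnr ktezi vpuse ejk ucna yrm txra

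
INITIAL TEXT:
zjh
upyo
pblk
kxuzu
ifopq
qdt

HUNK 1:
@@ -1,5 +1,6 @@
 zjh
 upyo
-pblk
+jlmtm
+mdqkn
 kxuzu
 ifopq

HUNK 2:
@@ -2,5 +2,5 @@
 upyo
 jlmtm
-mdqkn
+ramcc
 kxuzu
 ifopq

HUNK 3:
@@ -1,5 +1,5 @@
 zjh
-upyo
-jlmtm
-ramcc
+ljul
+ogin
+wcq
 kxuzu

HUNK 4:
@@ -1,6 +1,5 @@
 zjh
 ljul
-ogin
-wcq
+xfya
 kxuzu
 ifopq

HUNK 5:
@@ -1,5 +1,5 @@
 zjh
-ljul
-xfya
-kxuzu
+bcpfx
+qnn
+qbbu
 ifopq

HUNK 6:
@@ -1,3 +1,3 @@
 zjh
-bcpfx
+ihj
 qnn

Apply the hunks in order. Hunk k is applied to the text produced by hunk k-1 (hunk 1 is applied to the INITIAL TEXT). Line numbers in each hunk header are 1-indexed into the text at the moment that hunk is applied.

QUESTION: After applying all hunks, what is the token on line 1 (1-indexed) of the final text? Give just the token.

Answer: zjh

Derivation:
Hunk 1: at line 1 remove [pblk] add [jlmtm,mdqkn] -> 7 lines: zjh upyo jlmtm mdqkn kxuzu ifopq qdt
Hunk 2: at line 2 remove [mdqkn] add [ramcc] -> 7 lines: zjh upyo jlmtm ramcc kxuzu ifopq qdt
Hunk 3: at line 1 remove [upyo,jlmtm,ramcc] add [ljul,ogin,wcq] -> 7 lines: zjh ljul ogin wcq kxuzu ifopq qdt
Hunk 4: at line 1 remove [ogin,wcq] add [xfya] -> 6 lines: zjh ljul xfya kxuzu ifopq qdt
Hunk 5: at line 1 remove [ljul,xfya,kxuzu] add [bcpfx,qnn,qbbu] -> 6 lines: zjh bcpfx qnn qbbu ifopq qdt
Hunk 6: at line 1 remove [bcpfx] add [ihj] -> 6 lines: zjh ihj qnn qbbu ifopq qdt
Final line 1: zjh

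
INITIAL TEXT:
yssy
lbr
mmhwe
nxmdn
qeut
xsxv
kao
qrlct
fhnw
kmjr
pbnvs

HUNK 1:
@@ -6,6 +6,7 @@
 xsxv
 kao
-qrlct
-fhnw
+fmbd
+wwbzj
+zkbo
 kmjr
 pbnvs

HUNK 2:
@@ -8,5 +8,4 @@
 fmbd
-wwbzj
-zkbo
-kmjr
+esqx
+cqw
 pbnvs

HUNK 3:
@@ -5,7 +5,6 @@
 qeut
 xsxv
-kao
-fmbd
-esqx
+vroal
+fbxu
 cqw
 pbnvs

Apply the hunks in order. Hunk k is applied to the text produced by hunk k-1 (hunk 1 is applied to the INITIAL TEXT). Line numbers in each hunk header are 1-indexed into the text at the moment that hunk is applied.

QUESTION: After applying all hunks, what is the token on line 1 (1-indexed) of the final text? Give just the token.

Hunk 1: at line 6 remove [qrlct,fhnw] add [fmbd,wwbzj,zkbo] -> 12 lines: yssy lbr mmhwe nxmdn qeut xsxv kao fmbd wwbzj zkbo kmjr pbnvs
Hunk 2: at line 8 remove [wwbzj,zkbo,kmjr] add [esqx,cqw] -> 11 lines: yssy lbr mmhwe nxmdn qeut xsxv kao fmbd esqx cqw pbnvs
Hunk 3: at line 5 remove [kao,fmbd,esqx] add [vroal,fbxu] -> 10 lines: yssy lbr mmhwe nxmdn qeut xsxv vroal fbxu cqw pbnvs
Final line 1: yssy

Answer: yssy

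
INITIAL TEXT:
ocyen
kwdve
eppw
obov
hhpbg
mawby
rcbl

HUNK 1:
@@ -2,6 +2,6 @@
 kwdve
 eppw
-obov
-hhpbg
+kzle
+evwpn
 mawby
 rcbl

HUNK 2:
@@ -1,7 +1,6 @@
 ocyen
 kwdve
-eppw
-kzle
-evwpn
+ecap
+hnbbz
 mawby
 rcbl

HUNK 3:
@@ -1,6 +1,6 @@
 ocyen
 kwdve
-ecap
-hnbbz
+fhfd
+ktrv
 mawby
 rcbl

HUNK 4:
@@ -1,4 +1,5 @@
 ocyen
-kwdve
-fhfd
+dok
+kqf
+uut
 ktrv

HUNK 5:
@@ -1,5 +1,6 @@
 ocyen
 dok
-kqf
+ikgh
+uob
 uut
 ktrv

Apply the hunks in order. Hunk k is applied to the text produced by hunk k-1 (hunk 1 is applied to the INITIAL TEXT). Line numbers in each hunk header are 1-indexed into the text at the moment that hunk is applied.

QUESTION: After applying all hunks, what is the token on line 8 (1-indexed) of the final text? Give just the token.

Answer: rcbl

Derivation:
Hunk 1: at line 2 remove [obov,hhpbg] add [kzle,evwpn] -> 7 lines: ocyen kwdve eppw kzle evwpn mawby rcbl
Hunk 2: at line 1 remove [eppw,kzle,evwpn] add [ecap,hnbbz] -> 6 lines: ocyen kwdve ecap hnbbz mawby rcbl
Hunk 3: at line 1 remove [ecap,hnbbz] add [fhfd,ktrv] -> 6 lines: ocyen kwdve fhfd ktrv mawby rcbl
Hunk 4: at line 1 remove [kwdve,fhfd] add [dok,kqf,uut] -> 7 lines: ocyen dok kqf uut ktrv mawby rcbl
Hunk 5: at line 1 remove [kqf] add [ikgh,uob] -> 8 lines: ocyen dok ikgh uob uut ktrv mawby rcbl
Final line 8: rcbl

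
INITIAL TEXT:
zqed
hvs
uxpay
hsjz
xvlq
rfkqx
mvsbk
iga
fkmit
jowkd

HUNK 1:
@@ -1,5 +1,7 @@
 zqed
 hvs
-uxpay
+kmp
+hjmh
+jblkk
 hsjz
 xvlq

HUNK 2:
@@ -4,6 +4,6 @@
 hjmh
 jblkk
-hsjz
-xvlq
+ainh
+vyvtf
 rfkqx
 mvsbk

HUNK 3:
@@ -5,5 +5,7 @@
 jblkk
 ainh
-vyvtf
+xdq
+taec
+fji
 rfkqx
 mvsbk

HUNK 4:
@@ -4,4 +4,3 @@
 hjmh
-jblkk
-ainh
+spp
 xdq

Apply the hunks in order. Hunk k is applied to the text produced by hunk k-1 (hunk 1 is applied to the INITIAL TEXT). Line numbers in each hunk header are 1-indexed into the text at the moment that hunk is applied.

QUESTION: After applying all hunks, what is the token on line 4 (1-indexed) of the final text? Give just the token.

Hunk 1: at line 1 remove [uxpay] add [kmp,hjmh,jblkk] -> 12 lines: zqed hvs kmp hjmh jblkk hsjz xvlq rfkqx mvsbk iga fkmit jowkd
Hunk 2: at line 4 remove [hsjz,xvlq] add [ainh,vyvtf] -> 12 lines: zqed hvs kmp hjmh jblkk ainh vyvtf rfkqx mvsbk iga fkmit jowkd
Hunk 3: at line 5 remove [vyvtf] add [xdq,taec,fji] -> 14 lines: zqed hvs kmp hjmh jblkk ainh xdq taec fji rfkqx mvsbk iga fkmit jowkd
Hunk 4: at line 4 remove [jblkk,ainh] add [spp] -> 13 lines: zqed hvs kmp hjmh spp xdq taec fji rfkqx mvsbk iga fkmit jowkd
Final line 4: hjmh

Answer: hjmh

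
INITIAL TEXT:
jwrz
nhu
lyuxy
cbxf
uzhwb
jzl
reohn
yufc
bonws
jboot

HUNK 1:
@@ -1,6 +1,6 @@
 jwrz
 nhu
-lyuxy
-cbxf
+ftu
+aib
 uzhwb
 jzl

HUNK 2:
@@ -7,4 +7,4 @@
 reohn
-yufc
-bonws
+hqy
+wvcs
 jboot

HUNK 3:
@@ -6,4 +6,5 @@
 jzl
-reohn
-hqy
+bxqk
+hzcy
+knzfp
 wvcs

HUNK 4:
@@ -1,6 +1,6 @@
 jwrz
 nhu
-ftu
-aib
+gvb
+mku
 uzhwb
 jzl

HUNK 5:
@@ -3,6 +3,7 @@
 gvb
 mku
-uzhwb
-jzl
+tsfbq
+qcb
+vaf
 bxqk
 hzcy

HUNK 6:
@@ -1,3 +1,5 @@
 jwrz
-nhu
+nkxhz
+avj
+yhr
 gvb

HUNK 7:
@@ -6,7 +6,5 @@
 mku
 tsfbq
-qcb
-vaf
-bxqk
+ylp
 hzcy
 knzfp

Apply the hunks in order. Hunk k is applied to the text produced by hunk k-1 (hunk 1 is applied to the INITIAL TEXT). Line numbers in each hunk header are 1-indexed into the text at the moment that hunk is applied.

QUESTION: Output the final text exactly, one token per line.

Answer: jwrz
nkxhz
avj
yhr
gvb
mku
tsfbq
ylp
hzcy
knzfp
wvcs
jboot

Derivation:
Hunk 1: at line 1 remove [lyuxy,cbxf] add [ftu,aib] -> 10 lines: jwrz nhu ftu aib uzhwb jzl reohn yufc bonws jboot
Hunk 2: at line 7 remove [yufc,bonws] add [hqy,wvcs] -> 10 lines: jwrz nhu ftu aib uzhwb jzl reohn hqy wvcs jboot
Hunk 3: at line 6 remove [reohn,hqy] add [bxqk,hzcy,knzfp] -> 11 lines: jwrz nhu ftu aib uzhwb jzl bxqk hzcy knzfp wvcs jboot
Hunk 4: at line 1 remove [ftu,aib] add [gvb,mku] -> 11 lines: jwrz nhu gvb mku uzhwb jzl bxqk hzcy knzfp wvcs jboot
Hunk 5: at line 3 remove [uzhwb,jzl] add [tsfbq,qcb,vaf] -> 12 lines: jwrz nhu gvb mku tsfbq qcb vaf bxqk hzcy knzfp wvcs jboot
Hunk 6: at line 1 remove [nhu] add [nkxhz,avj,yhr] -> 14 lines: jwrz nkxhz avj yhr gvb mku tsfbq qcb vaf bxqk hzcy knzfp wvcs jboot
Hunk 7: at line 6 remove [qcb,vaf,bxqk] add [ylp] -> 12 lines: jwrz nkxhz avj yhr gvb mku tsfbq ylp hzcy knzfp wvcs jboot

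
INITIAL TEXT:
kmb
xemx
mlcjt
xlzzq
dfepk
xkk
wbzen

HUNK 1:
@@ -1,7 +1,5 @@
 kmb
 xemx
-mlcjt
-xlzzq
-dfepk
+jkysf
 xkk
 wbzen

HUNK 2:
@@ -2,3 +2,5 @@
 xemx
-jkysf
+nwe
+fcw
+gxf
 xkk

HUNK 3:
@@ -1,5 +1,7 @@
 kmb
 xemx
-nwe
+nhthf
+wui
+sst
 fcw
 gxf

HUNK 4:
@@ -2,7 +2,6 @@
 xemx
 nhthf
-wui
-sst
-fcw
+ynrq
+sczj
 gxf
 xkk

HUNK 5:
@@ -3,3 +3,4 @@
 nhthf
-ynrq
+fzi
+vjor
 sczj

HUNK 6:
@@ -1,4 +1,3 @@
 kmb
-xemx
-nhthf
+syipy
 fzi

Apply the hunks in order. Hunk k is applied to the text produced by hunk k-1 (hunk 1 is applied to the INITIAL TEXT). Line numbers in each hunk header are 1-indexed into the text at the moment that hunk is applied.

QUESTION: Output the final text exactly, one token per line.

Answer: kmb
syipy
fzi
vjor
sczj
gxf
xkk
wbzen

Derivation:
Hunk 1: at line 1 remove [mlcjt,xlzzq,dfepk] add [jkysf] -> 5 lines: kmb xemx jkysf xkk wbzen
Hunk 2: at line 2 remove [jkysf] add [nwe,fcw,gxf] -> 7 lines: kmb xemx nwe fcw gxf xkk wbzen
Hunk 3: at line 1 remove [nwe] add [nhthf,wui,sst] -> 9 lines: kmb xemx nhthf wui sst fcw gxf xkk wbzen
Hunk 4: at line 2 remove [wui,sst,fcw] add [ynrq,sczj] -> 8 lines: kmb xemx nhthf ynrq sczj gxf xkk wbzen
Hunk 5: at line 3 remove [ynrq] add [fzi,vjor] -> 9 lines: kmb xemx nhthf fzi vjor sczj gxf xkk wbzen
Hunk 6: at line 1 remove [xemx,nhthf] add [syipy] -> 8 lines: kmb syipy fzi vjor sczj gxf xkk wbzen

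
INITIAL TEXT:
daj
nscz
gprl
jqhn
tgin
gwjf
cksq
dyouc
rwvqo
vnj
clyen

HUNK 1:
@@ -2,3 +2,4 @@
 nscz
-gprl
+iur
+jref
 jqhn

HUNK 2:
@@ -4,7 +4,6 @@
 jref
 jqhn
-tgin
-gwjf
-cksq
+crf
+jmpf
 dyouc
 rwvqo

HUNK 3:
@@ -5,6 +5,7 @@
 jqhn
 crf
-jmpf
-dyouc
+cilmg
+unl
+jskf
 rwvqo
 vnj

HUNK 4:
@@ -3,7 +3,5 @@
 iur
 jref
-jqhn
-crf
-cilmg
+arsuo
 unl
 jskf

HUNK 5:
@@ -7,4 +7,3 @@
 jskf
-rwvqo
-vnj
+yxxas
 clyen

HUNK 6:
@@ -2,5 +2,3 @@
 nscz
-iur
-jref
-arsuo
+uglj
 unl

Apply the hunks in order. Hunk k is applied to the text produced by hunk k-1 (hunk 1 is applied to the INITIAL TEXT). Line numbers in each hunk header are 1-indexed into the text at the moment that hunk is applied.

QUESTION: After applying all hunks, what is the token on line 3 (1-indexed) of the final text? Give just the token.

Answer: uglj

Derivation:
Hunk 1: at line 2 remove [gprl] add [iur,jref] -> 12 lines: daj nscz iur jref jqhn tgin gwjf cksq dyouc rwvqo vnj clyen
Hunk 2: at line 4 remove [tgin,gwjf,cksq] add [crf,jmpf] -> 11 lines: daj nscz iur jref jqhn crf jmpf dyouc rwvqo vnj clyen
Hunk 3: at line 5 remove [jmpf,dyouc] add [cilmg,unl,jskf] -> 12 lines: daj nscz iur jref jqhn crf cilmg unl jskf rwvqo vnj clyen
Hunk 4: at line 3 remove [jqhn,crf,cilmg] add [arsuo] -> 10 lines: daj nscz iur jref arsuo unl jskf rwvqo vnj clyen
Hunk 5: at line 7 remove [rwvqo,vnj] add [yxxas] -> 9 lines: daj nscz iur jref arsuo unl jskf yxxas clyen
Hunk 6: at line 2 remove [iur,jref,arsuo] add [uglj] -> 7 lines: daj nscz uglj unl jskf yxxas clyen
Final line 3: uglj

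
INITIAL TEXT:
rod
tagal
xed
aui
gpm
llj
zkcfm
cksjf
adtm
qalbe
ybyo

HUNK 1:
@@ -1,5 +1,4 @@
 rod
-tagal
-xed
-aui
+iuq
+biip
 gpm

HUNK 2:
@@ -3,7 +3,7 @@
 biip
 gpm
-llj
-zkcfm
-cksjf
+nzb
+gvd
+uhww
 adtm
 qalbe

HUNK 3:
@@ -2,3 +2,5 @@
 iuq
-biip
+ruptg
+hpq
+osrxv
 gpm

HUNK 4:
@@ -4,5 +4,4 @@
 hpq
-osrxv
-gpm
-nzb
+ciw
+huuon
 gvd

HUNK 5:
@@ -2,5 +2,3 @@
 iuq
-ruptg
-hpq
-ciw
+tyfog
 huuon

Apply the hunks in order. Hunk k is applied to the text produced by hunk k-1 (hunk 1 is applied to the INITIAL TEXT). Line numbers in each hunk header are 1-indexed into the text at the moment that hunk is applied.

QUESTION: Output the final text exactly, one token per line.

Hunk 1: at line 1 remove [tagal,xed,aui] add [iuq,biip] -> 10 lines: rod iuq biip gpm llj zkcfm cksjf adtm qalbe ybyo
Hunk 2: at line 3 remove [llj,zkcfm,cksjf] add [nzb,gvd,uhww] -> 10 lines: rod iuq biip gpm nzb gvd uhww adtm qalbe ybyo
Hunk 3: at line 2 remove [biip] add [ruptg,hpq,osrxv] -> 12 lines: rod iuq ruptg hpq osrxv gpm nzb gvd uhww adtm qalbe ybyo
Hunk 4: at line 4 remove [osrxv,gpm,nzb] add [ciw,huuon] -> 11 lines: rod iuq ruptg hpq ciw huuon gvd uhww adtm qalbe ybyo
Hunk 5: at line 2 remove [ruptg,hpq,ciw] add [tyfog] -> 9 lines: rod iuq tyfog huuon gvd uhww adtm qalbe ybyo

Answer: rod
iuq
tyfog
huuon
gvd
uhww
adtm
qalbe
ybyo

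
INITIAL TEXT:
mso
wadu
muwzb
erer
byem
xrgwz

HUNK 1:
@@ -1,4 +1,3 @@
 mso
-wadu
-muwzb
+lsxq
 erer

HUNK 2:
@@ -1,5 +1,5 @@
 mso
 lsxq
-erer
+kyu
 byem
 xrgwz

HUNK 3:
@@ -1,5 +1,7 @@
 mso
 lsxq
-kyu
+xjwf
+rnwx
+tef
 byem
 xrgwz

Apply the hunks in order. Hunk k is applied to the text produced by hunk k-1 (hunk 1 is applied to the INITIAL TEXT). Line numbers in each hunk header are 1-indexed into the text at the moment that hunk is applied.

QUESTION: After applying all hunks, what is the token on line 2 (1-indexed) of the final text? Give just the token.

Hunk 1: at line 1 remove [wadu,muwzb] add [lsxq] -> 5 lines: mso lsxq erer byem xrgwz
Hunk 2: at line 1 remove [erer] add [kyu] -> 5 lines: mso lsxq kyu byem xrgwz
Hunk 3: at line 1 remove [kyu] add [xjwf,rnwx,tef] -> 7 lines: mso lsxq xjwf rnwx tef byem xrgwz
Final line 2: lsxq

Answer: lsxq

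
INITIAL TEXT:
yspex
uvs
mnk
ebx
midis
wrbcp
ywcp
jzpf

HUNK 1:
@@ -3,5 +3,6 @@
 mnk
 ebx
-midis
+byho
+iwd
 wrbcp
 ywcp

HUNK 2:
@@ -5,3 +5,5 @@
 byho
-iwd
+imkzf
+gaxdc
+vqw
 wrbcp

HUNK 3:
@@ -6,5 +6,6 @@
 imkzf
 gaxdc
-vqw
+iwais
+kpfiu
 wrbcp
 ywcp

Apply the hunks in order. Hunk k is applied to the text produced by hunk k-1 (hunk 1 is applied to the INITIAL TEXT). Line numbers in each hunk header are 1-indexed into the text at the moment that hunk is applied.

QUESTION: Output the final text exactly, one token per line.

Answer: yspex
uvs
mnk
ebx
byho
imkzf
gaxdc
iwais
kpfiu
wrbcp
ywcp
jzpf

Derivation:
Hunk 1: at line 3 remove [midis] add [byho,iwd] -> 9 lines: yspex uvs mnk ebx byho iwd wrbcp ywcp jzpf
Hunk 2: at line 5 remove [iwd] add [imkzf,gaxdc,vqw] -> 11 lines: yspex uvs mnk ebx byho imkzf gaxdc vqw wrbcp ywcp jzpf
Hunk 3: at line 6 remove [vqw] add [iwais,kpfiu] -> 12 lines: yspex uvs mnk ebx byho imkzf gaxdc iwais kpfiu wrbcp ywcp jzpf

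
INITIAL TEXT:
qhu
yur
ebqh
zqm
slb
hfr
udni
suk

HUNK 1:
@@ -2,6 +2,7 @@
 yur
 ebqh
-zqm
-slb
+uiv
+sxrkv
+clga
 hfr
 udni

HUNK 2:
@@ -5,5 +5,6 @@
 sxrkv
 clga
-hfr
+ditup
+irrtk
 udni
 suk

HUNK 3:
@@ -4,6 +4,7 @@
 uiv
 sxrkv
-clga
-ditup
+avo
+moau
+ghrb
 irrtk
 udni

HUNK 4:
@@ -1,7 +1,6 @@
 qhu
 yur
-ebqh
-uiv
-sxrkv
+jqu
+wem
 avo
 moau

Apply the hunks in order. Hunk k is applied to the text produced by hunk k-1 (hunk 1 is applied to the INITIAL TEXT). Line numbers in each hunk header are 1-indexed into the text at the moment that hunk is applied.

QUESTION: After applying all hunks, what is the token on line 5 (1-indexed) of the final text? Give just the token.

Answer: avo

Derivation:
Hunk 1: at line 2 remove [zqm,slb] add [uiv,sxrkv,clga] -> 9 lines: qhu yur ebqh uiv sxrkv clga hfr udni suk
Hunk 2: at line 5 remove [hfr] add [ditup,irrtk] -> 10 lines: qhu yur ebqh uiv sxrkv clga ditup irrtk udni suk
Hunk 3: at line 4 remove [clga,ditup] add [avo,moau,ghrb] -> 11 lines: qhu yur ebqh uiv sxrkv avo moau ghrb irrtk udni suk
Hunk 4: at line 1 remove [ebqh,uiv,sxrkv] add [jqu,wem] -> 10 lines: qhu yur jqu wem avo moau ghrb irrtk udni suk
Final line 5: avo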